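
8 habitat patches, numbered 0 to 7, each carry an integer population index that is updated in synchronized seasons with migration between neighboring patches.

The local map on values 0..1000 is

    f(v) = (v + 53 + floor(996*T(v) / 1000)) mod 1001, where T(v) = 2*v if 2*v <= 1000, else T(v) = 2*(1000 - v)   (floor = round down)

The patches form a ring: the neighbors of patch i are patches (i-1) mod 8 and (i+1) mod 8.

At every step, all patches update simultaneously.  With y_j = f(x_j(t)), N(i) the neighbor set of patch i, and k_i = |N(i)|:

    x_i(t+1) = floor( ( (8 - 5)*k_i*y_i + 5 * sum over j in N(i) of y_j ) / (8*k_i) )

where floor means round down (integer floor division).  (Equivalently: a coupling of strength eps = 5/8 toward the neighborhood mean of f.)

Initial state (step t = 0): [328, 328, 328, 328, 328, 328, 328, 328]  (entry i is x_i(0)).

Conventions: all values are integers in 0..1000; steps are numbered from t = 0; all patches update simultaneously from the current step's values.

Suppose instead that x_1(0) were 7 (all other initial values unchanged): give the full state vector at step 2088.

Answer: [527, 528, 527, 527, 526, 526, 526, 527]
Key observation: The state at step 19, [520, 520, 520, 521, 521, 522, 521, 521], reappears at step 21: the system is in a cycle of period 2 from step 19 on.  Therefore the state at step 2088 equals the state at step 19 + ((2088 - 19) mod 2) = 20, which is [527, 528, 527, 527, 526, 526, 526, 527].

Derivation:
t=0: [328, 7, 328, 328, 328, 328, 328, 328]
t=1: [45, 48, 45, 33, 33, 33, 33, 33]
t=2: [178, 190, 178, 162, 151, 151, 151, 162]
t=3: [581, 598, 581, 541, 514, 504, 514, 541]
t=4: [474, 460, 474, 502, 528, 537, 528, 502]
t=5: [480, 454, 480, 514, 525, 516, 525, 514]
t=6: [478, 458, 478, 516, 529, 526, 529, 516]
t=7: [478, 459, 478, 512, 524, 520, 524, 512]
t=8: [481, 460, 481, 515, 529, 525, 529, 515]
t=9: [484, 467, 484, 515, 524, 520, 524, 515]
t=10: [494, 480, 494, 519, 528, 525, 528, 519]
t=11: [516, 514, 516, 526, 523, 521, 523, 526]
t=12: [529, 532, 529, 526, 524, 525, 524, 526]
t=13: [519, 517, 519, 521, 523, 523, 523, 521]
t=14: [529, 529, 529, 527, 525, 525, 525, 527]
t=15: [519, 519, 519, 521, 522, 523, 522, 521]
t=16: [528, 529, 528, 527, 526, 525, 526, 527]
t=17: [520, 519, 520, 521, 522, 522, 522, 521]
t=18: [528, 528, 528, 527, 526, 526, 526, 527]
t=19: [520, 520, 520, 521, 521, 522, 521, 521]
t=20: [527, 528, 527, 527, 526, 526, 526, 527]
t=21: [520, 520, 520, 521, 521, 522, 521, 521]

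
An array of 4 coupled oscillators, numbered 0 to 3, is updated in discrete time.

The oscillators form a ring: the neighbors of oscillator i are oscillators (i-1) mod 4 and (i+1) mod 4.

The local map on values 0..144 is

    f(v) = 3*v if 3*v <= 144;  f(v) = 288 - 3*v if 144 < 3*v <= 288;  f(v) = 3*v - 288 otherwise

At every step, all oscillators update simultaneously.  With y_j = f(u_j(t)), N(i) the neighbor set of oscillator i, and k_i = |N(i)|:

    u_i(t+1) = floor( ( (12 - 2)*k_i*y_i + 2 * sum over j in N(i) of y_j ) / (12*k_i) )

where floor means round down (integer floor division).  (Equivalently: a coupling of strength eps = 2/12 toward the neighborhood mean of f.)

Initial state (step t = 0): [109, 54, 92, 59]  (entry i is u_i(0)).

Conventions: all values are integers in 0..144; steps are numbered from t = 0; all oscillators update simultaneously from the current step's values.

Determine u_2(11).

Simulating step by step:
t=0: [109, 54, 92, 59]
t=1: [52, 109, 29, 96]
t=2: [113, 50, 75, 18]
t=3: [58, 124, 68, 54]
t=4: [112, 86, 87, 121]
t=5: [48, 31, 31, 68]
t=6: [134, 97, 92, 89]
t=7: [97, 13, 12, 28]
t=8: [12, 35, 40, 73]
t=9: [44, 100, 114, 70]
t=10: [117, 25, 52, 80]
t=11: [62, 78, 120, 56]

Answer: u_2(11) = 120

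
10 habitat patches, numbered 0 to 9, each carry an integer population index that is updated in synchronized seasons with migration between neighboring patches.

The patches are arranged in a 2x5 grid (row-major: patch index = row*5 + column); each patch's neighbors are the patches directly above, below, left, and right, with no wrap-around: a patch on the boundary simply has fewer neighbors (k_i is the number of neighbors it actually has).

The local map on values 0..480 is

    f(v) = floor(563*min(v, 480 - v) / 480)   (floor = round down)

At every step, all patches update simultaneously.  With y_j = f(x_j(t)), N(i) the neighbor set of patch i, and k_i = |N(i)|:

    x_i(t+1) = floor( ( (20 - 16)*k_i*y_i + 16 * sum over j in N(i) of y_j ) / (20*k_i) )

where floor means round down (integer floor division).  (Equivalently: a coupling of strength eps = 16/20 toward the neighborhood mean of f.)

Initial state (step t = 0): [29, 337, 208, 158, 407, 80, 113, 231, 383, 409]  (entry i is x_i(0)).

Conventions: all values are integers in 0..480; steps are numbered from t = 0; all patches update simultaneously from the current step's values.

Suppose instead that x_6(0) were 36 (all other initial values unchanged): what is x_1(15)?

Answer: x_1(15) = 259
Key observation: This trace re-runs the system from the modified initial state.

Derivation:
t=0: [29, 337, 208, 158, 407, 80, 36, 231, 383, 409]
t=1: [110, 118, 214, 154, 124, 49, 149, 160, 166, 95]
t=2: [103, 175, 184, 193, 145, 132, 136, 202, 166, 157]
t=3: [167, 172, 220, 199, 198, 142, 190, 198, 211, 182]
t=4: [185, 220, 229, 243, 224, 200, 204, 240, 230, 234]
t=5: [240, 244, 271, 268, 272, 228, 253, 263, 275, 267]
t=6: [273, 266, 256, 243, 247, 272, 265, 251, 248, 243]
t=7: [246, 251, 264, 270, 276, 246, 253, 263, 273, 273]
t=8: [271, 265, 255, 244, 243, 270, 265, 253, 246, 240]
t=9: [248, 253, 264, 272, 278, 248, 254, 263, 274, 276]
t=10: [269, 263, 254, 243, 240, 269, 264, 253, 244, 238]
t=11: [249, 254, 265, 274, 278, 249, 255, 264, 274, 278]
t=12: [268, 262, 252, 242, 238, 267, 262, 252, 242, 238]
t=13: [251, 256, 267, 275, 279, 251, 256, 267, 275, 279]
t=14: [265, 260, 250, 241, 237, 265, 260, 250, 241, 237]
t=15: [254, 259, 269, 276, 278, 254, 259, 269, 276, 278]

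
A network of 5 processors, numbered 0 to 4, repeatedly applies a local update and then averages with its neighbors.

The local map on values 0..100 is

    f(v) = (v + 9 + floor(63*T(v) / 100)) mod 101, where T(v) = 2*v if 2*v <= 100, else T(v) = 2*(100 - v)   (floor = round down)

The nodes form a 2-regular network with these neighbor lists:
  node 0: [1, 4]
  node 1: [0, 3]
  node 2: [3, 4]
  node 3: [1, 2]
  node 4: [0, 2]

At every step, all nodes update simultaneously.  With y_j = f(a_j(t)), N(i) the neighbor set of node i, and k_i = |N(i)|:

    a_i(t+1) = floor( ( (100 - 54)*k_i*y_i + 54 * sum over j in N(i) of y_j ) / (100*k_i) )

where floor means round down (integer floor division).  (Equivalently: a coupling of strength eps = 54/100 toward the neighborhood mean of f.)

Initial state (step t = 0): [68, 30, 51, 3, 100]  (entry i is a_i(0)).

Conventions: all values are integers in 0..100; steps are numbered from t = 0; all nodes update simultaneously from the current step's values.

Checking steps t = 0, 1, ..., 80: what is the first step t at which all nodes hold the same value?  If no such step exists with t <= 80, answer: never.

Answer: never
Key observation: The state at step 13 reappears at step 17 — the system is in a cycle of period 4 from step 13 on.  No step 0..17 is synchronized, and the cycle repeats forever, so no step up to 80 (or ever) has all nodes equal.

Derivation:
t=0: [68, 30, 51, 3, 100]  (not all equal)
t=1: [30, 43, 15, 32, 13]  (not all equal)
t=2: [46, 44, 51, 49, 49]  (not all equal)
t=3: [11, 11, 18, 15, 16]  (not all equal)
t=4: [36, 35, 46, 41, 42]  (not all equal)
t=5: [65, 64, 5, 26, 28]  (not all equal)
t=6: [31, 30, 46, 40, 43]  (not all equal)
t=7: [58, 83, 33, 69, 26]  (not all equal)
t=8: [29, 14, 60, 33, 58]  (not all equal)
t=9: [49, 60, 35, 53, 33]  (not all equal)
t=10: [35, 18, 68, 37, 66]  (not all equal)
t=11: [58, 71, 36, 59, 35]  (not all equal)
t=12: [36, 16, 70, 36, 69]  (not all equal)
t=13: [57, 69, 35, 57, 35]  (not all equal)
t=14: [36, 17, 69, 36, 69]  (not all equal)
t=15: [58, 70, 35, 58, 35]  (not all equal)
t=16: [36, 16, 69, 36, 69]  (not all equal)
t=17: [57, 69, 35, 57, 35]  (not all equal)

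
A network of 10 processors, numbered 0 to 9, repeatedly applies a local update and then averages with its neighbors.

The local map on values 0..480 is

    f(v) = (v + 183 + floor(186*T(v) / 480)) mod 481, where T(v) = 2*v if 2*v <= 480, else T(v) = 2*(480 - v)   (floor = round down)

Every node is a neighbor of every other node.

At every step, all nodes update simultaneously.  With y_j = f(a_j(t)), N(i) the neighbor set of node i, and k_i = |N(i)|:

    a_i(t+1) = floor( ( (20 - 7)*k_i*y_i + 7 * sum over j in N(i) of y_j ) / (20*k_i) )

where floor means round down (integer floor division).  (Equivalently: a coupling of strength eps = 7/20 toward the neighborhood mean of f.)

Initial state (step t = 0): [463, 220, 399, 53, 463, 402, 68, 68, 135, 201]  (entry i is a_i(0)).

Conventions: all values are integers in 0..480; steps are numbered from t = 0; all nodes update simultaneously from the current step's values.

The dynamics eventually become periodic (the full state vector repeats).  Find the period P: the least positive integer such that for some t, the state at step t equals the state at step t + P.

Answer: 23
Key observation: The state at step 29, [181, 181, 181, 181, 181, 181, 181, 181, 181, 181], reappears at step 52 — and no state repeats earlier — so the cycle the system enters has period 23.

Derivation:
t=0: [463, 220, 399, 53, 463, 402, 68, 68, 135, 201]
t=1: [191, 139, 182, 252, 191, 183, 268, 268, 341, 118]
t=2: [83, 320, 73, 137, 83, 74, 140, 140, 150, 297]
t=3: [330, 217, 319, 389, 330, 320, 392, 392, 403, 214]
t=4: [145, 107, 143, 152, 145, 143, 153, 153, 154, 104]
t=5: [436, 394, 433, 443, 436, 433, 444, 444, 446, 391]
t=6: [171, 165, 170, 171, 171, 170, 171, 171, 172, 164]
t=7: [41, 328, 40, 41, 41, 40, 41, 41, 42, 328]
t=8: [246, 180, 245, 246, 246, 245, 246, 246, 247, 180]
t=9: [120, 54, 120, 120, 120, 120, 120, 120, 120, 54]
t=10: [386, 314, 386, 386, 386, 386, 386, 386, 386, 314]
t=11: [158, 148, 158, 158, 158, 158, 158, 158, 158, 148]
t=12: [461, 450, 461, 461, 461, 461, 461, 461, 461, 450]
t=13: [176, 175, 176, 176, 176, 176, 176, 176, 176, 175]
t=14: [13, 12, 13, 13, 13, 13, 13, 13, 13, 12]
t=15: [205, 204, 205, 205, 205, 205, 205, 205, 205, 204]
t=16: [64, 64, 64, 64, 64, 64, 64, 64, 64, 64]
t=17: [296, 296, 296, 296, 296, 296, 296, 296, 296, 296]
t=18: [140, 140, 140, 140, 140, 140, 140, 140, 140, 140]
t=19: [431, 431, 431, 431, 431, 431, 431, 431, 431, 431]
t=20: [170, 170, 170, 170, 170, 170, 170, 170, 170, 170]
t=21: [3, 3, 3, 3, 3, 3, 3, 3, 3, 3]
t=22: [188, 188, 188, 188, 188, 188, 188, 188, 188, 188]
t=23: [35, 35, 35, 35, 35, 35, 35, 35, 35, 35]
t=24: [245, 245, 245, 245, 245, 245, 245, 245, 245, 245]
t=25: [129, 129, 129, 129, 129, 129, 129, 129, 129, 129]
t=26: [411, 411, 411, 411, 411, 411, 411, 411, 411, 411]
t=27: [166, 166, 166, 166, 166, 166, 166, 166, 166, 166]
t=28: [477, 477, 477, 477, 477, 477, 477, 477, 477, 477]
t=29: [181, 181, 181, 181, 181, 181, 181, 181, 181, 181]
t=30: [23, 23, 23, 23, 23, 23, 23, 23, 23, 23]
t=31: [223, 223, 223, 223, 223, 223, 223, 223, 223, 223]
t=32: [97, 97, 97, 97, 97, 97, 97, 97, 97, 97]
t=33: [355, 355, 355, 355, 355, 355, 355, 355, 355, 355]
t=34: [153, 153, 153, 153, 153, 153, 153, 153, 153, 153]
t=35: [454, 454, 454, 454, 454, 454, 454, 454, 454, 454]
t=36: [176, 176, 176, 176, 176, 176, 176, 176, 176, 176]
t=37: [14, 14, 14, 14, 14, 14, 14, 14, 14, 14]
t=38: [207, 207, 207, 207, 207, 207, 207, 207, 207, 207]
t=39: [69, 69, 69, 69, 69, 69, 69, 69, 69, 69]
t=40: [305, 305, 305, 305, 305, 305, 305, 305, 305, 305]
t=41: [142, 142, 142, 142, 142, 142, 142, 142, 142, 142]
t=42: [435, 435, 435, 435, 435, 435, 435, 435, 435, 435]
t=43: [171, 171, 171, 171, 171, 171, 171, 171, 171, 171]
t=44: [5, 5, 5, 5, 5, 5, 5, 5, 5, 5]
t=45: [191, 191, 191, 191, 191, 191, 191, 191, 191, 191]
t=46: [41, 41, 41, 41, 41, 41, 41, 41, 41, 41]
t=47: [255, 255, 255, 255, 255, 255, 255, 255, 255, 255]
t=48: [131, 131, 131, 131, 131, 131, 131, 131, 131, 131]
t=49: [415, 415, 415, 415, 415, 415, 415, 415, 415, 415]
t=50: [167, 167, 167, 167, 167, 167, 167, 167, 167, 167]
t=51: [479, 479, 479, 479, 479, 479, 479, 479, 479, 479]
t=52: [181, 181, 181, 181, 181, 181, 181, 181, 181, 181]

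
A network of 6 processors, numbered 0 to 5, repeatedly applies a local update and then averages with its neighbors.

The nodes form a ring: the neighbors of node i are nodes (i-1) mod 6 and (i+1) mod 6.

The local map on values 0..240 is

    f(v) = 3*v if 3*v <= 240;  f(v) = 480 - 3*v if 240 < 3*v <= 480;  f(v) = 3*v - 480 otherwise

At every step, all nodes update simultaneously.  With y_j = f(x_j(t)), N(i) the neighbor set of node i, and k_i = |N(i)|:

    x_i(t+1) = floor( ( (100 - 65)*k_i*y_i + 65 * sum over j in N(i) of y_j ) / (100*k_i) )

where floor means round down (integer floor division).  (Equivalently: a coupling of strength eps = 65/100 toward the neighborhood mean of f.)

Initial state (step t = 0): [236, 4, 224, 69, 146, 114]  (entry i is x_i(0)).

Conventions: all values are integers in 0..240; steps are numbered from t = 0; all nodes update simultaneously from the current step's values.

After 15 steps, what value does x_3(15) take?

Simulating step by step:
t=0: [236, 4, 224, 69, 146, 114]
t=1: [128, 140, 138, 148, 126, 136]
t=2: [76, 73, 54, 67, 70, 89]
t=3: [220, 203, 193, 191, 208, 216]
t=4: [159, 135, 106, 111, 135, 164]
t=5: [29, 79, 128, 128, 77, 29]
t=6: [135, 142, 141, 139, 140, 133]
t=7: [70, 61, 57, 60, 67, 72]
t=8: [203, 187, 177, 183, 199, 209]
t=9: [119, 86, 66, 78, 111, 131]
t=10: [143, 182, 217, 194, 155, 118]
t=11: [80, 95, 114, 96, 79, 65]
t=12: [210, 191, 174, 189, 208, 223]
t=13: [144, 94, 73, 90, 140, 161]
t=14: [82, 156, 209, 164, 90, 36]
t=15: [120, 128, 59, 120, 112, 182]

Answer: x_3(15) = 120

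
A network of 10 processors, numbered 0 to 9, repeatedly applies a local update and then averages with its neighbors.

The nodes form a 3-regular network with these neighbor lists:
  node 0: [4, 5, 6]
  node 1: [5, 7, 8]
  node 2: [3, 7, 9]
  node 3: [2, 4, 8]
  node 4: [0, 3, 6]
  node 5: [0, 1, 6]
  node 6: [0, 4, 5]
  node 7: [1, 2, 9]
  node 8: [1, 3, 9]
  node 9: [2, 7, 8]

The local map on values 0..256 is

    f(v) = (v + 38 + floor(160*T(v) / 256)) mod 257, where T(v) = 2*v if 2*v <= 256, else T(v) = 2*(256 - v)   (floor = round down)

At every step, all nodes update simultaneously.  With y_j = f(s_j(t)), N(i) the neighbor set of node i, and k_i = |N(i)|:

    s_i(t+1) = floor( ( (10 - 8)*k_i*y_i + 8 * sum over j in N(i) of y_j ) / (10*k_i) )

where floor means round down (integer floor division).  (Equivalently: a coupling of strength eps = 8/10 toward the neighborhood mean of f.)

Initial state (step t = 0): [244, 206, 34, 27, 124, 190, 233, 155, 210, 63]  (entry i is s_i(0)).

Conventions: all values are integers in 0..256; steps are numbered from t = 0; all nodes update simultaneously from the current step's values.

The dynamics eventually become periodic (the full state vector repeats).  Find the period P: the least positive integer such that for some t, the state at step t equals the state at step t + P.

Answer: 4
Key observation: The state at step 7, [59, 59, 59, 59, 59, 59, 59, 59, 59, 59], reappears at step 11 — and no state repeats earlier — so the cycle the system enters has period 4.

Derivation:
t=0: [244, 206, 34, 27, 124, 190, 233, 155, 210, 63]
t=1: [49, 53, 113, 78, 60, 45, 49, 103, 96, 95]
t=2: [152, 139, 133, 165, 170, 148, 152, 120, 216, 130]
t=3: [61, 56, 60, 57, 60, 64, 61, 63, 60, 57]
t=4: [176, 175, 170, 171, 172, 173, 176, 169, 166, 173]
t=5: [57, 57, 57, 58, 57, 57, 57, 57, 57, 58]
t=6: [166, 166, 167, 166, 166, 166, 166, 166, 167, 166]
t=7: [59, 59, 59, 59, 59, 59, 59, 59, 59, 59]
t=8: [170, 170, 170, 170, 170, 170, 170, 170, 170, 170]
t=9: [58, 58, 58, 58, 58, 58, 58, 58, 58, 58]
t=10: [168, 168, 168, 168, 168, 168, 168, 168, 168, 168]
t=11: [59, 59, 59, 59, 59, 59, 59, 59, 59, 59]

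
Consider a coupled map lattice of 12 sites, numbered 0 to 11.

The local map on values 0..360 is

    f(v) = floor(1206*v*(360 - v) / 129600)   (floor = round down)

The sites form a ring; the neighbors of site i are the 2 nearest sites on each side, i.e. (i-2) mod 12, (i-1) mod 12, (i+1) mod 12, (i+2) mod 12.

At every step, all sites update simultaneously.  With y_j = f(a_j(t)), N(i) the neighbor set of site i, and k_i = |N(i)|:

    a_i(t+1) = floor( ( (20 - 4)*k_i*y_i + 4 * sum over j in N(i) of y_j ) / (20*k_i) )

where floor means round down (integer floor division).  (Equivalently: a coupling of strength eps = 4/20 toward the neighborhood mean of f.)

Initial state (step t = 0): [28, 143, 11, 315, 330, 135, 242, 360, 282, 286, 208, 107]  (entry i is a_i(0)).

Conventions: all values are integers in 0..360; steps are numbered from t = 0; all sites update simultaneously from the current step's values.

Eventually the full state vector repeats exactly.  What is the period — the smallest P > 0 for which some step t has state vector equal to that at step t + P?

Simulating step by step:
t=0: [28, 143, 11, 315, 330, 135, 242, 360, 282, 286, 208, 107]
t=1: [112, 255, 57, 139, 109, 250, 240, 47, 200, 194, 272, 244]
t=2: [251, 247, 180, 273, 251, 251, 261, 164, 283, 285, 233, 261]
t=3: [256, 258, 290, 230, 254, 253, 242, 283, 212, 209, 264, 241]
t=4: [244, 244, 201, 269, 249, 250, 261, 216, 282, 284, 242, 263]
t=5: [263, 261, 288, 235, 256, 254, 242, 276, 212, 209, 257, 239]
t=6: [236, 240, 203, 264, 246, 250, 262, 226, 283, 285, 251, 266]
t=7: [270, 266, 288, 241, 259, 254, 240, 269, 210, 206, 248, 235]
t=8: [228, 233, 201, 258, 243, 250, 265, 236, 286, 288, 260, 268]
t=9: [276, 272, 290, 249, 262, 254, 236, 261, 203, 200, 237, 232]
t=10: [219, 224, 197, 250, 238, 250, 268, 247, 290, 291, 271, 271]
t=11: [281, 279, 293, 259, 267, 254, 231, 250, 195, 193, 223, 228]
t=12: [212, 213, 190, 238, 232, 250, 273, 260, 294, 295, 281, 273]
t=13: [283, 286, 296, 272, 273, 254, 224, 234, 186, 184, 208, 225]
t=14: [209, 200, 182, 219, 223, 250, 278, 275, 298, 298, 289, 275]
t=15: [284, 292, 298, 286, 279, 254, 215, 214, 176, 176, 194, 221]
t=16: [206, 189, 176, 197, 213, 249, 284, 289, 299, 299, 293, 277]
t=17: [285, 295, 300, 295, 285, 254, 205, 191, 172, 172, 187, 217]
t=18: [205, 183, 171, 182, 202, 248, 288, 297, 299, 299, 295, 279]
t=19: [285, 296, 299, 298, 289, 254, 198, 178, 170, 171, 184, 215]
t=20: [205, 182, 171, 176, 196, 248, 290, 298, 300, 299, 295, 280]
t=21: [285, 296, 299, 298, 291, 254, 195, 175, 168, 171, 184, 213]
t=22: [205, 182, 171, 175, 193, 247, 291, 298, 300, 299, 295, 281]
t=23: [285, 295, 299, 298, 291, 255, 193, 175, 168, 171, 184, 211]
t=24: [205, 183, 171, 175, 193, 247, 291, 298, 300, 299, 295, 282]
t=25: [285, 295, 299, 298, 291, 255, 193, 175, 168, 171, 184, 210]
t=26: [205, 183, 171, 175, 193, 247, 291, 298, 300, 299, 295, 283]
t=27: [285, 295, 299, 298, 291, 255, 193, 175, 168, 171, 184, 208]
t=28: [205, 184, 171, 175, 193, 247, 291, 298, 300, 299, 295, 284]
t=29: [284, 295, 299, 298, 291, 255, 193, 175, 168, 171, 183, 207]
t=30: [207, 184, 171, 175, 193, 247, 291, 298, 300, 299, 295, 284]
t=31: [284, 295, 299, 298, 291, 255, 193, 175, 168, 171, 183, 207]

Answer: 2
Key observation: The state at step 29, [284, 295, 299, 298, 291, 255, 193, 175, 168, 171, 183, 207], reappears at step 31 — and no state repeats earlier — so the cycle the system enters has period 2.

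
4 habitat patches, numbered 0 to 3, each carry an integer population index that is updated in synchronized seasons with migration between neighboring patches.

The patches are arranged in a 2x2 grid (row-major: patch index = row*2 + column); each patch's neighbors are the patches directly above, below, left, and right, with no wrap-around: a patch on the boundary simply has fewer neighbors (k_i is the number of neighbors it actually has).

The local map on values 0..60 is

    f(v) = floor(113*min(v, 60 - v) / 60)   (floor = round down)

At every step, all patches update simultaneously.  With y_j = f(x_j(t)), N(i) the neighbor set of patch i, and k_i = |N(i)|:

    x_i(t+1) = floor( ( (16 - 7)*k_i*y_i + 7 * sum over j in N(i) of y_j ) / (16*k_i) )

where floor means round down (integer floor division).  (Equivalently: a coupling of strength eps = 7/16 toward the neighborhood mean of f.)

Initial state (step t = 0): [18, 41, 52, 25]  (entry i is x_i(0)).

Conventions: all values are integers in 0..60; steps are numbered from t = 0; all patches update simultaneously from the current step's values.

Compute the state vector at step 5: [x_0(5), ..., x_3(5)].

Answer: [29, 24, 26, 21]

Derivation:
t=0: [18, 41, 52, 25]
t=1: [29, 37, 25, 37]
t=2: [50, 45, 47, 43]
t=3: [21, 26, 24, 29]
t=4: [42, 47, 45, 50]
t=5: [29, 24, 26, 21]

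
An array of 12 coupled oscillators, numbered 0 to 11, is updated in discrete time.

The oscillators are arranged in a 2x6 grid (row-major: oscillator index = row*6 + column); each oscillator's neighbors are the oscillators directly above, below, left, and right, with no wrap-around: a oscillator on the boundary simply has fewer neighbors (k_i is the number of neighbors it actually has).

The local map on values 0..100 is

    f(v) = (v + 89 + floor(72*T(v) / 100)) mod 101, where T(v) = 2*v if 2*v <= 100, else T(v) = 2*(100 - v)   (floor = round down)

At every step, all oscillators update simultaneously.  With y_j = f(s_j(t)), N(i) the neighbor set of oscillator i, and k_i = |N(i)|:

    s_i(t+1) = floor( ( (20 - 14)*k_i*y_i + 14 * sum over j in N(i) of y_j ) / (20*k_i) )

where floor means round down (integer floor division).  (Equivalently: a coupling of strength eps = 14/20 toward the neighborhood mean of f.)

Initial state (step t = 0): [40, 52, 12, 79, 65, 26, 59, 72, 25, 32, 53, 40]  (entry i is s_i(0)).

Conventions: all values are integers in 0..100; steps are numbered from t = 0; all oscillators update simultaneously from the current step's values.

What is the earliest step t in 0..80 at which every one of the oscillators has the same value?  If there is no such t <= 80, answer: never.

Answer: 22
Key observation: Synchronization is absorbing here: once all oscillators are equal they stay equal, and step 22 is the first all-equal step.

Derivation:
t=0: [40, 52, 12, 79, 65, 26, 59, 72, 25, 32, 53, 40]  (not all equal)
t=1: [30, 49, 41, 48, 36, 45, 66, 44, 57, 55, 37, 45]  (not all equal)
t=2: [20, 58, 29, 40, 64, 89, 54, 31, 45, 22, 64, 90]  (not all equal)
t=3: [15, 38, 61, 49, 42, 60, 36, 44, 66, 55, 32, 60]  (not all equal)
t=4: [61, 52, 21, 25, 44, 34, 64, 64, 24, 18, 43, 25]  (not all equal)
t=5: [4, 12, 35, 53, 77, 71, 2, 13, 30, 52, 68, 71]  (not all equal)
t=6: [67, 49, 41, 43, 54, 99, 68, 45, 41, 18, 48, 65]  (not all equal)
t=7: [2, 45, 69, 57, 45, 29, 34, 51, 76, 52, 10, 32]  (not all equal)
t=8: [86, 52, 46, 26, 46, 74, 56, 64, 33, 29, 43, 44]  (not all equal)
t=9: [33, 48, 59, 75, 86, 97, 35, 19, 57, 66, 86, 95]  (not all equal)
t=10: [47, 26, 26, 53, 94, 91, 57, 29, 10, 46, 71, 91]  (not all equal)
t=11: [19, 40, 31, 58, 73, 90, 22, 33, 52, 57, 95, 94]  (not all equal)
t=12: [54, 64, 41, 40, 73, 93, 48, 51, 34, 25, 72, 90]  (not all equal)
t=13: [4, 24, 63, 80, 94, 94, 6, 20, 54, 74, 86, 94]  (not all equal)
t=14: [46, 45, 35, 73, 92, 90, 47, 23, 34, 75, 93, 91]  (not all equal)
t=15: [64, 79, 83, 91, 93, 91, 50, 52, 71, 90, 92, 91]  (not all equal)
t=16: [37, 53, 95, 92, 91, 91, 6, 50, 75, 93, 91, 91]  (not all equal)
t=17: [26, 43, 72, 90, 91, 91, 31, 27, 74, 92, 91, 91]  (not all equal)
t=18: [69, 75, 96, 93, 91, 91, 55, 75, 86, 93, 91, 91]  (not all equal)
t=19: [36, 73, 92, 90, 91, 91, 36, 76, 93, 91, 91, 91]  (not all equal)
t=20: [83, 91, 93, 91, 91, 91, 83, 91, 92, 91, 91, 91]  (not all equal)
t=21: [93, 91, 91, 91, 91, 91, 93, 91, 91, 91, 91, 91]  (not all equal)
t=22: [91, 91, 91, 91, 91, 91, 91, 91, 91, 91, 91, 91]  (all equal)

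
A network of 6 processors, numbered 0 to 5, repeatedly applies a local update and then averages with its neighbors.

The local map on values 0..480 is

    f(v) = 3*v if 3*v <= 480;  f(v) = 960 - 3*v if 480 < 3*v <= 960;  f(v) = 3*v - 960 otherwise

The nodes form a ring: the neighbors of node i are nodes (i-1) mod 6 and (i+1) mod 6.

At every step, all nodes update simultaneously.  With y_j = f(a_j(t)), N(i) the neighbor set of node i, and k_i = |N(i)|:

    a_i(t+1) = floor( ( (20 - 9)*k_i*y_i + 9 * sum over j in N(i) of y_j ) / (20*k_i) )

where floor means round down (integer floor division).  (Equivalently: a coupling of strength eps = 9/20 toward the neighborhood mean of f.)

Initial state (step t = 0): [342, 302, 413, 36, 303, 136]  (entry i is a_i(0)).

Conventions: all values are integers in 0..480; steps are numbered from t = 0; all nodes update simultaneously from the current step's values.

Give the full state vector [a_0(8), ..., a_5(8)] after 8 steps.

Answer: [379, 246, 126, 108, 117, 290]

Derivation:
t=0: [342, 302, 413, 36, 303, 136]
t=1: [140, 107, 189, 133, 144, 250]
t=2: [350, 359, 378, 405, 374, 307]
t=3: [84, 123, 179, 215, 155, 78]
t=4: [274, 354, 386, 373, 379, 290]
t=5: [119, 131, 167, 171, 153, 120]
t=6: [365, 399, 441, 452, 434, 381]
t=7: [168, 242, 342, 376, 318, 207]
t=8: [379, 246, 126, 108, 117, 290]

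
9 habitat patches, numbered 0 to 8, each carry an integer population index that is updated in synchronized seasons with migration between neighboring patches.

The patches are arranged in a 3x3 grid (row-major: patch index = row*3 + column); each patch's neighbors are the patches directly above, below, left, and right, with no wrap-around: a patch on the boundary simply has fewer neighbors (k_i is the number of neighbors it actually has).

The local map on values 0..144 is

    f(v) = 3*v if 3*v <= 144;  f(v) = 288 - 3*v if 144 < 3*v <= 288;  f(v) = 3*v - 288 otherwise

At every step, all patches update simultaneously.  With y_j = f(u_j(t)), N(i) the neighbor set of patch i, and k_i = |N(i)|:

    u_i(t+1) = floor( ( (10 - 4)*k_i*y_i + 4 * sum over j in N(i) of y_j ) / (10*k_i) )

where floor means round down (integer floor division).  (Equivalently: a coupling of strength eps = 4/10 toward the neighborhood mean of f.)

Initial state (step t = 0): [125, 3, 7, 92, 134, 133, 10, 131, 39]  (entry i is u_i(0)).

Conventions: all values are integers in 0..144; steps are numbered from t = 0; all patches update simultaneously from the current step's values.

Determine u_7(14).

Answer: u_7(14) = 34

Derivation:
t=0: [125, 3, 7, 92, 134, 133, 10, 131, 39]
t=1: [56, 35, 36, 38, 92, 100, 41, 97, 113]
t=2: [115, 95, 88, 102, 30, 30, 97, 26, 33]
t=3: [38, 24, 33, 30, 72, 82, 21, 72, 93]
t=4: [100, 81, 82, 87, 70, 49, 70, 62, 28]
t=5: [21, 44, 62, 38, 78, 111, 72, 93, 99]
t=6: [87, 108, 96, 93, 62, 49, 67, 23, 16]
t=7: [25, 38, 35, 34, 86, 104, 67, 73, 70]
t=8: [88, 96, 90, 86, 48, 42, 86, 67, 65]
t=9: [20, 24, 36, 44, 110, 109, 41, 87, 98]
t=10: [76, 71, 87, 109, 52, 44, 105, 39, 16]
t=11: [58, 74, 57, 52, 115, 106, 47, 97, 78]
t=12: [108, 78, 89, 120, 57, 48, 111, 35, 39]
t=13: [46, 55, 52, 69, 107, 120, 62, 100, 120]
t=14: [123, 114, 118, 85, 48, 74, 79, 34, 60]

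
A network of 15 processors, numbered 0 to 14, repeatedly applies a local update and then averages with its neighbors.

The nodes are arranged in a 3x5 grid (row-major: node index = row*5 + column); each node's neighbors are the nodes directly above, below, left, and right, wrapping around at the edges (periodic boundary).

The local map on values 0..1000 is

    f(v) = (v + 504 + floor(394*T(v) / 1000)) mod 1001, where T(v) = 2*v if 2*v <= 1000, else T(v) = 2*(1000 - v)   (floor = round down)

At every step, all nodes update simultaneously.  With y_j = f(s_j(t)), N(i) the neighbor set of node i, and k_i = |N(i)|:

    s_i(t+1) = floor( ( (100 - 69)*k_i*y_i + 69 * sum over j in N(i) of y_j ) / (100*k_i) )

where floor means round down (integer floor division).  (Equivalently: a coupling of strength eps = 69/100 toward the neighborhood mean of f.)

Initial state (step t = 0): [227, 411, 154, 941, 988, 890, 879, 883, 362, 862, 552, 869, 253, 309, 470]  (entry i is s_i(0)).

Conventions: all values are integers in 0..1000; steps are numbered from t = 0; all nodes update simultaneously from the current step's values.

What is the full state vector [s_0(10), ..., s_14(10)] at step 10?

Answer: [466, 734, 738, 666, 340, 401, 787, 937, 662, 433, 402, 788, 938, 663, 434]

Derivation:
t=0: [227, 411, 154, 941, 988, 890, 879, 883, 362, 862, 552, 869, 253, 309, 470]
t=1: [561, 528, 614, 407, 537, 539, 435, 555, 304, 400, 507, 505, 604, 351, 354]
t=2: [404, 384, 382, 243, 296, 350, 365, 327, 184, 238, 355, 381, 363, 183, 240]
t=3: [153, 187, 293, 615, 531, 289, 149, 255, 738, 620, 296, 166, 269, 750, 621]
t=4: [463, 669, 560, 359, 477, 351, 689, 681, 527, 353, 358, 700, 690, 531, 356]
t=5: [285, 412, 376, 315, 238, 220, 383, 425, 317, 218, 223, 386, 426, 318, 221]
t=6: [515, 171, 197, 235, 610, 622, 332, 201, 244, 758, 624, 334, 202, 245, 760]
t=7: [481, 501, 862, 831, 514, 367, 408, 743, 839, 525, 368, 409, 744, 840, 525]
t=8: [304, 347, 450, 456, 405, 248, 285, 418, 453, 370, 249, 285, 419, 453, 371]
t=9: [401, 103, 257, 298, 190, 495, 233, 229, 276, 335, 496, 234, 230, 277, 336]
t=10: [466, 734, 738, 666, 340, 401, 787, 937, 662, 433, 402, 788, 938, 663, 434]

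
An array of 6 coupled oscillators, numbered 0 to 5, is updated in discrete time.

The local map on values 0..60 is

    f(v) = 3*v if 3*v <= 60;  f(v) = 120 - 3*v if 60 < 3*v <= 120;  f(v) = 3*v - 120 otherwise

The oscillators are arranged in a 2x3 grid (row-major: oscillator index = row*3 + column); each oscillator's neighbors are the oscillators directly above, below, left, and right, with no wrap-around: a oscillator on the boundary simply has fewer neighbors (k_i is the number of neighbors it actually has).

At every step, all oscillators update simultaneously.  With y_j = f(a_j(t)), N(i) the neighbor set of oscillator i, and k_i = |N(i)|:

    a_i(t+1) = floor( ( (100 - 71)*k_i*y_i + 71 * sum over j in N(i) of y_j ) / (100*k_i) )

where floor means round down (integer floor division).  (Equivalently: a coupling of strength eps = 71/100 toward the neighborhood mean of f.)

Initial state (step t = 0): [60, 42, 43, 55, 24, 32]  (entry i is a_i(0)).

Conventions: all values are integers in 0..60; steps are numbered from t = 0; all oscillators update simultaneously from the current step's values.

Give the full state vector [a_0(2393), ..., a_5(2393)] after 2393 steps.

Simulating step by step:
t=0: [60, 42, 43, 55, 24, 32]
t=1: [35, 29, 13, 51, 31, 27]
t=2: [27, 28, 36, 24, 32, 34]
t=3: [41, 28, 22, 36, 31, 18]
t=4: [17, 30, 47, 14, 31, 44]
t=5: [40, 32, 21, 39, 27, 20]
t=6: [9, 29, 46, 14, 31, 51]
t=7: [34, 26, 28, 31, 33, 25]
t=8: [29, 29, 41, 21, 33, 33]
t=9: [41, 23, 20, 35, 32, 14]
t=10: [24, 35, 50, 13, 32, 42]
t=11: [33, 28, 16, 36, 21, 20]
t=12: [23, 40, 48, 31, 42, 54]
t=13: [24, 19, 21, 28, 18, 22]
t=14: [46, 54, 55, 46, 50, 55]
t=15: [26, 34, 43, 22, 33, 39]
t=16: [37, 22, 10, 38, 23, 11]
t=17: [23, 36, 39, 23, 36, 38]
t=18: [37, 19, 7, 37, 19, 7]
t=19: [26, 37, 33, 26, 37, 33]
t=20: [30, 19, 16, 30, 19, 16]
t=21: [39, 48, 51, 39, 48, 51]
t=22: [10, 21, 29, 10, 21, 29]
t=23: [39, 44, 41, 39, 44, 41]
t=24: [6, 7, 6, 6, 7, 6]
t=25: [19, 19, 19, 19, 19, 19]
t=26: [57, 57, 57, 57, 57, 57]
t=27: [51, 51, 51, 51, 51, 51]
t=28: [33, 33, 33, 33, 33, 33]
t=29: [21, 21, 21, 21, 21, 21]
t=30: [57, 57, 57, 57, 57, 57]

Answer: [21, 21, 21, 21, 21, 21]
Key observation: The state at step 26, [57, 57, 57, 57, 57, 57], reappears at step 30: the system is in a cycle of period 4 from step 26 on.  Therefore the state at step 2393 equals the state at step 26 + ((2393 - 26) mod 4) = 29, which is [21, 21, 21, 21, 21, 21].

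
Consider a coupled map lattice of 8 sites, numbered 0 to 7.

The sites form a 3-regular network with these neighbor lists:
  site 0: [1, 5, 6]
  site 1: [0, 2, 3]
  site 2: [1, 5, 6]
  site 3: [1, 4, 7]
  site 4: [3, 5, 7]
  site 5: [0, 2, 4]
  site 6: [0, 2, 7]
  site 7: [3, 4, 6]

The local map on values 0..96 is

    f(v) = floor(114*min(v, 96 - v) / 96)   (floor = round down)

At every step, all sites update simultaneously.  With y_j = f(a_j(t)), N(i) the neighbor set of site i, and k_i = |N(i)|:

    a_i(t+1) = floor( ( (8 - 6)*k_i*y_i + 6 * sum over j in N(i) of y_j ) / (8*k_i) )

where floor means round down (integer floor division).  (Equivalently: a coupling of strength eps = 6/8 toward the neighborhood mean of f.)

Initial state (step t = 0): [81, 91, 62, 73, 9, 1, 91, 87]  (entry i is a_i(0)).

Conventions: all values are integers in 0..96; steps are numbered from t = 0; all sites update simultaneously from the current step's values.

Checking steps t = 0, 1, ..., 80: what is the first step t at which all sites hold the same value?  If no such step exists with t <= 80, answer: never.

Simulating step by step:
t=0: [81, 91, 62, 73, 9, 1, 91, 87]  (not all equal)
t=1: [7, 22, 12, 13, 12, 17, 18, 13]  (not all equal)
t=2: [18, 15, 20, 17, 16, 14, 14, 16]  (not all equal)
t=3: [17, 20, 18, 18, 18, 19, 19, 18]  (not all equal)
t=4: [21, 21, 22, 21, 21, 21, 21, 21]  (not all equal)
t=5: [24, 24, 24, 24, 24, 24, 24, 24]  (all equal)

Answer: 5
Key observation: Synchronization is absorbing here: once all sites are equal they stay equal, and step 5 is the first all-equal step.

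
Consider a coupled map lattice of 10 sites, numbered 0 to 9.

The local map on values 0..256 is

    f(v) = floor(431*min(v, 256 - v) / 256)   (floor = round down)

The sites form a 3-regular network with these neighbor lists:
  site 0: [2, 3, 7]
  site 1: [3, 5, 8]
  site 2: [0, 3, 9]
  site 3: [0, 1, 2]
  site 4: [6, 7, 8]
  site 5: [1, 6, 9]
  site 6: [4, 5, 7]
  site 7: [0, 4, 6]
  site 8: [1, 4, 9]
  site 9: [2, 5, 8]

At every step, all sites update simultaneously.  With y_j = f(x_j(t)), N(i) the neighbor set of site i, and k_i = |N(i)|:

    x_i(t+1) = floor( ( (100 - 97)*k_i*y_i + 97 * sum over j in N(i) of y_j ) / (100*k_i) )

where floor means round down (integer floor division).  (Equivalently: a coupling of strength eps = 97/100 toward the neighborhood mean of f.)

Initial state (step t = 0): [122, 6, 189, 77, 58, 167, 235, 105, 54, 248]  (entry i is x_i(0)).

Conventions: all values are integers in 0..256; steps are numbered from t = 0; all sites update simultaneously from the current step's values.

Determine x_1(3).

Answer: x_1(3) = 113

Derivation:
t=0: [122, 6, 189, 77, 58, 167, 235, 105, 54, 248]
t=1: [140, 119, 115, 109, 100, 23, 137, 114, 41, 113]
t=2: [189, 99, 189, 195, 153, 191, 134, 187, 182, 102]
t=3: [110, 113, 127, 129, 149, 178, 134, 161, 168, 116]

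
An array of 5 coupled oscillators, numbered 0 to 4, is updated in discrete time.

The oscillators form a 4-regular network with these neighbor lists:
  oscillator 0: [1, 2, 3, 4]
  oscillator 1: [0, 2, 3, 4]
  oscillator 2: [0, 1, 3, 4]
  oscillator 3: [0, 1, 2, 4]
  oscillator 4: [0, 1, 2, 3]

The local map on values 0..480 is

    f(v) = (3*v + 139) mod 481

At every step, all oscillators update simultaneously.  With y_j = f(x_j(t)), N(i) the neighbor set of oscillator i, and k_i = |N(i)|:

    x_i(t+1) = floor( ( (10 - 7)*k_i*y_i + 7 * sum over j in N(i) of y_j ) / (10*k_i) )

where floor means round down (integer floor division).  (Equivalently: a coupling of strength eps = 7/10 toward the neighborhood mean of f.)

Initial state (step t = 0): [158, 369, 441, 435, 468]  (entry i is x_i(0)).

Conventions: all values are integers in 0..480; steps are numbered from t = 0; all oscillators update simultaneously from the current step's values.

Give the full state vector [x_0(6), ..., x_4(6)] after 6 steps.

Answer: [299, 298, 299, 299, 299]

Derivation:
t=0: [158, 369, 441, 435, 468]
t=1: [110, 129, 96, 93, 106]
t=2: [376, 323, 371, 370, 374]
t=3: [270, 250, 268, 268, 269]
t=4: [454, 447, 454, 454, 454]
t=5: [54, 51, 54, 54, 54]
t=6: [299, 298, 299, 299, 299]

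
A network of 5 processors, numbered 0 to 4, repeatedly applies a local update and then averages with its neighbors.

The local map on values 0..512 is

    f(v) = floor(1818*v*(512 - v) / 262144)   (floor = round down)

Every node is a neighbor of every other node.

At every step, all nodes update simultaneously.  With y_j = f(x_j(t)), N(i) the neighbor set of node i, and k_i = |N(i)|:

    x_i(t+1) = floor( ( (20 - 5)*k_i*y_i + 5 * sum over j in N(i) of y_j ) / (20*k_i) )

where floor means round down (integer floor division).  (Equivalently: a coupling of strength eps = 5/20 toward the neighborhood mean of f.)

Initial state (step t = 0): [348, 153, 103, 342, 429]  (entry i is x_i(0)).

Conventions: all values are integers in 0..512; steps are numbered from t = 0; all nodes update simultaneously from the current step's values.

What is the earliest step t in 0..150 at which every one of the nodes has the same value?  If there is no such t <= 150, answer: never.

Answer: 16
Key observation: Synchronization is absorbing here: once all nodes are equal they stay equal, and step 16 is the first all-equal step.

Derivation:
t=0: [348, 153, 103, 342, 429]  (not all equal)
t=1: [378, 368, 308, 384, 276]  (not all equal)
t=2: [362, 373, 420, 355, 431]  (not all equal)
t=3: [360, 348, 285, 367, 268]  (not all equal)
t=4: [388, 399, 435, 381, 439]  (not all equal)
t=5: [319, 304, 249, 328, 242]  (not all equal)
t=6: [429, 437, 448, 424, 448]  (not all equal)
t=7: [239, 226, 206, 247, 206]  (not all equal)
t=8: [449, 447, 439, 450, 439]  (not all equal)
t=9: [199, 202, 217, 197, 217]  (not all equal)
t=10: [432, 434, 440, 431, 440]  (not all equal)
t=11: [236, 232, 222, 238, 222]  (not all equal)
t=12: [450, 449, 446, 451, 446]  (not all equal)
t=13: [194, 196, 201, 192, 201]  (not all equal)
t=14: [427, 429, 431, 427, 431]  (not all equal)
t=15: [249, 246, 243, 249, 243]  (not all equal)
t=16: [453, 453, 453, 453, 453]  (all equal)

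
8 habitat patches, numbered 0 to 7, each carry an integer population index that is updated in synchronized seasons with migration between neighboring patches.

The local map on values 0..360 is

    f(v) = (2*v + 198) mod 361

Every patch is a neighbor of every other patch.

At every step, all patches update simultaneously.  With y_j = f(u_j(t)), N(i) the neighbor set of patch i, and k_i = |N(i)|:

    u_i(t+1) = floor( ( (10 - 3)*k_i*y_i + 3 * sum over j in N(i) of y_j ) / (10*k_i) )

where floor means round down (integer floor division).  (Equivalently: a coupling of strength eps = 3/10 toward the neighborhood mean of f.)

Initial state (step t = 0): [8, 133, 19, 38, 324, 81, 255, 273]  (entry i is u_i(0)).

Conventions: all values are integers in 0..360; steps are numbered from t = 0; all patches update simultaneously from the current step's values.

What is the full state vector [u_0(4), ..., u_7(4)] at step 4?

Simulating step by step:
t=0: [8, 133, 19, 38, 324, 81, 255, 273]
t=1: [212, 139, 227, 252, 153, 308, 300, 86]
t=2: [228, 132, 248, 281, 150, 117, 106, 62]
t=3: [250, 123, 276, 82, 147, 104, 89, 269]
t=4: [249, 82, 46, 28, 114, 57, 37, 37]

Answer: [249, 82, 46, 28, 114, 57, 37, 37]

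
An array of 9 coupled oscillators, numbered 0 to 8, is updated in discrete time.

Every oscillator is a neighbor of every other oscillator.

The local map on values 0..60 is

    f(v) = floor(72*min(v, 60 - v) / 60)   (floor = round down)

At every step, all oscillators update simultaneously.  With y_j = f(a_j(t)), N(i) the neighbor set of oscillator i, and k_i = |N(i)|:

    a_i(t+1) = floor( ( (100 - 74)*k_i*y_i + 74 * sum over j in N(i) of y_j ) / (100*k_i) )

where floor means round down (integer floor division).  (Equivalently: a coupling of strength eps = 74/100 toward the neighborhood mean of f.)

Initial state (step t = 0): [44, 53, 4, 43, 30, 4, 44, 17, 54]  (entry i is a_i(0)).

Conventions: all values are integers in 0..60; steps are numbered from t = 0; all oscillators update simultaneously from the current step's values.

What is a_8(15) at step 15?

Simulating step by step:
t=0: [44, 53, 4, 43, 30, 4, 44, 17, 54]
t=1: [15, 14, 13, 16, 18, 13, 15, 16, 13]
t=2: [17, 17, 16, 17, 17, 16, 17, 17, 16]
t=3: [19, 19, 19, 19, 19, 19, 19, 19, 19]
t=4: [22, 22, 22, 22, 22, 22, 22, 22, 22]
t=5: [26, 26, 26, 26, 26, 26, 26, 26, 26]
t=6: [31, 31, 31, 31, 31, 31, 31, 31, 31]
t=7: [34, 34, 34, 34, 34, 34, 34, 34, 34]
t=8: [31, 31, 31, 31, 31, 31, 31, 31, 31]
t=9: [34, 34, 34, 34, 34, 34, 34, 34, 34]
t=10: [31, 31, 31, 31, 31, 31, 31, 31, 31]
t=11: [34, 34, 34, 34, 34, 34, 34, 34, 34]
t=12: [31, 31, 31, 31, 31, 31, 31, 31, 31]
t=13: [34, 34, 34, 34, 34, 34, 34, 34, 34]
t=14: [31, 31, 31, 31, 31, 31, 31, 31, 31]
t=15: [34, 34, 34, 34, 34, 34, 34, 34, 34]

Answer: a_8(15) = 34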